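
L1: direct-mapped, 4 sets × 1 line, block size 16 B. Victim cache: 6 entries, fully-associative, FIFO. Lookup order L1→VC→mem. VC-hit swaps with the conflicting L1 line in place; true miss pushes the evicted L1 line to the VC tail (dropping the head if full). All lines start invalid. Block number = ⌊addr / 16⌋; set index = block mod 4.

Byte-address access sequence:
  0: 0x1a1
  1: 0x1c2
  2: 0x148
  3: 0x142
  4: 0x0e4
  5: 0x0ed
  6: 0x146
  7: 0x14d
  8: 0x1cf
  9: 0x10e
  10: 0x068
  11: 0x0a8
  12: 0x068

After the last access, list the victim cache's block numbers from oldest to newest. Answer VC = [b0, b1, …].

VC = [20, 26, 28, 14, 10]

  [0] addr=0x1a1 blk=26 s=2: MISS | VC []
  [1] addr=0x1c2 blk=28 s=0: MISS | VC []
  [2] addr=0x148 blk=20 s=0: MISS | VC [28]
  [3] addr=0x142 blk=20 s=0: L1-HIT | VC [28]
  [4] addr=0xe4 blk=14 s=2: MISS | VC [28, 26]
  [5] addr=0xed blk=14 s=2: L1-HIT | VC [28, 26]
  [6] addr=0x146 blk=20 s=0: L1-HIT | VC [28, 26]
  [7] addr=0x14d blk=20 s=0: L1-HIT | VC [28, 26]
  [8] addr=0x1cf blk=28 s=0: VC-HIT | VC [20, 26]
  [9] addr=0x10e blk=16 s=0: MISS | VC [20, 26, 28]
  [10] addr=0x68 blk=6 s=2: MISS | VC [20, 26, 28, 14]
  [11] addr=0xa8 blk=10 s=2: MISS | VC [20, 26, 28, 14, 6]
  [12] addr=0x68 blk=6 s=2: VC-HIT | VC [20, 26, 28, 14, 10]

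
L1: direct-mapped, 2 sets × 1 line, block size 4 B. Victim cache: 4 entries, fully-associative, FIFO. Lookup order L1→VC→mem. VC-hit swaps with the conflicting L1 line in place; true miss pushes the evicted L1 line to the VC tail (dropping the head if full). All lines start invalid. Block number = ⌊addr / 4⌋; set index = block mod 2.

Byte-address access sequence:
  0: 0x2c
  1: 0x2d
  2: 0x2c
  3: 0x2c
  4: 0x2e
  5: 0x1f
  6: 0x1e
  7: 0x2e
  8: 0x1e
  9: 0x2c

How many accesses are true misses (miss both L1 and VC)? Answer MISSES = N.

#0 0x2c→b11/s1 MISS; vc=[]
#1 0x2d→b11/s1 L1-HIT; vc=[]
#2 0x2c→b11/s1 L1-HIT; vc=[]
#3 0x2c→b11/s1 L1-HIT; vc=[]
#4 0x2e→b11/s1 L1-HIT; vc=[]
#5 0x1f→b7/s1 MISS; vc=[11]
#6 0x1e→b7/s1 L1-HIT; vc=[11]
#7 0x2e→b11/s1 VC-HIT; vc=[7]
#8 0x1e→b7/s1 VC-HIT; vc=[11]
#9 0x2c→b11/s1 VC-HIT; vc=[7]

MISSES = 2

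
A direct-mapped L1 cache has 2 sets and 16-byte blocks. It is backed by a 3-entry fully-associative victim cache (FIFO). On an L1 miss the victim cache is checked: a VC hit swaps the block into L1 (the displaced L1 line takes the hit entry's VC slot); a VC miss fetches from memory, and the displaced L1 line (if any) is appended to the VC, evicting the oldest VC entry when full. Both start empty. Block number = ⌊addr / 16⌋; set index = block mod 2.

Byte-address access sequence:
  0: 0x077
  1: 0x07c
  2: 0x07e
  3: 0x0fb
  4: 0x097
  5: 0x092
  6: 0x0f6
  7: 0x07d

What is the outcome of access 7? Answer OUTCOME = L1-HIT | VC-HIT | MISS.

OUTCOME = VC-HIT

#0 0x77→b7/s1 MISS; vc=[]
#1 0x7c→b7/s1 L1-HIT; vc=[]
#2 0x7e→b7/s1 L1-HIT; vc=[]
#3 0xfb→b15/s1 MISS; vc=[7]
#4 0x97→b9/s1 MISS; vc=[7,15]
#5 0x92→b9/s1 L1-HIT; vc=[7,15]
#6 0xf6→b15/s1 VC-HIT; vc=[7,9]
#7 0x7d→b7/s1 VC-HIT; vc=[15,9]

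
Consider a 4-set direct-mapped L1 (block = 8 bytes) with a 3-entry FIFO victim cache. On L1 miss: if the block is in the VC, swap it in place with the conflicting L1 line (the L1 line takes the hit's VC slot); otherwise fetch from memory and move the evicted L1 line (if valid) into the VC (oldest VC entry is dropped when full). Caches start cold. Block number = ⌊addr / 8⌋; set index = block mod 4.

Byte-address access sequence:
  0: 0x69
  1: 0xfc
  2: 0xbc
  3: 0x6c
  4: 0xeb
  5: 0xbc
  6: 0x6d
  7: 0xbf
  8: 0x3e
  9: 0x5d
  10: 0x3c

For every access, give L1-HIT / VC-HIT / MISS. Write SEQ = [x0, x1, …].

0: 0x69 (blk 13, set 1) → MISS  vc=[]
1: 0xfc (blk 31, set 3) → MISS  vc=[]
2: 0xbc (blk 23, set 3) → MISS  vc=[31]
3: 0x6c (blk 13, set 1) → L1-HIT  vc=[31]
4: 0xeb (blk 29, set 1) → MISS  vc=[31, 13]
5: 0xbc (blk 23, set 3) → L1-HIT  vc=[31, 13]
6: 0x6d (blk 13, set 1) → VC-HIT  vc=[31, 29]
7: 0xbf (blk 23, set 3) → L1-HIT  vc=[31, 29]
8: 0x3e (blk 7, set 3) → MISS  vc=[31, 29, 23]
9: 0x5d (blk 11, set 3) → MISS  vc=[29, 23, 7]
10: 0x3c (blk 7, set 3) → VC-HIT  vc=[29, 23, 11]

SEQ = [MISS, MISS, MISS, L1-HIT, MISS, L1-HIT, VC-HIT, L1-HIT, MISS, MISS, VC-HIT]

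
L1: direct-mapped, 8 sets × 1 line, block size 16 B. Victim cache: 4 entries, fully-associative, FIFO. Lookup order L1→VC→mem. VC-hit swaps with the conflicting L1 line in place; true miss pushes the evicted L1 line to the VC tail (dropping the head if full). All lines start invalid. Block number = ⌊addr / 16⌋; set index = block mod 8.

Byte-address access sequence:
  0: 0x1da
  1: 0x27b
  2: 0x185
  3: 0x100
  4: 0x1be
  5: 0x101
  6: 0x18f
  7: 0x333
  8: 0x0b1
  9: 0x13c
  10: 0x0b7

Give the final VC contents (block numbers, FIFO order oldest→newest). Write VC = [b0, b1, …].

0: 0x1da (blk 29, set 5) → MISS  vc=[]
1: 0x27b (blk 39, set 7) → MISS  vc=[]
2: 0x185 (blk 24, set 0) → MISS  vc=[]
3: 0x100 (blk 16, set 0) → MISS  vc=[24]
4: 0x1be (blk 27, set 3) → MISS  vc=[24]
5: 0x101 (blk 16, set 0) → L1-HIT  vc=[24]
6: 0x18f (blk 24, set 0) → VC-HIT  vc=[16]
7: 0x333 (blk 51, set 3) → MISS  vc=[16, 27]
8: 0xb1 (blk 11, set 3) → MISS  vc=[16, 27, 51]
9: 0x13c (blk 19, set 3) → MISS  vc=[16, 27, 51, 11]
10: 0xb7 (blk 11, set 3) → VC-HIT  vc=[16, 27, 51, 19]

VC = [16, 27, 51, 19]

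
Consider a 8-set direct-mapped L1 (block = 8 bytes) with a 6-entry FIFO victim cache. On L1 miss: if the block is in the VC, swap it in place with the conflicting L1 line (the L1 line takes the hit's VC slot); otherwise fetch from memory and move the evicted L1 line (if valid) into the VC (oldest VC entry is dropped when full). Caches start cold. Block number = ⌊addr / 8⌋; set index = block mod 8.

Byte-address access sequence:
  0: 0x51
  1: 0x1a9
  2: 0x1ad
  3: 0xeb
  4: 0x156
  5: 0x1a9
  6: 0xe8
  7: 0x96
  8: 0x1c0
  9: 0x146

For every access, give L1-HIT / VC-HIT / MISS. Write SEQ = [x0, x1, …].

SEQ = [MISS, MISS, L1-HIT, MISS, MISS, VC-HIT, VC-HIT, MISS, MISS, MISS]

  [0] addr=0x51 blk=10 s=2: MISS | VC []
  [1] addr=0x1a9 blk=53 s=5: MISS | VC []
  [2] addr=0x1ad blk=53 s=5: L1-HIT | VC []
  [3] addr=0xeb blk=29 s=5: MISS | VC [53]
  [4] addr=0x156 blk=42 s=2: MISS | VC [53, 10]
  [5] addr=0x1a9 blk=53 s=5: VC-HIT | VC [29, 10]
  [6] addr=0xe8 blk=29 s=5: VC-HIT | VC [53, 10]
  [7] addr=0x96 blk=18 s=2: MISS | VC [53, 10, 42]
  [8] addr=0x1c0 blk=56 s=0: MISS | VC [53, 10, 42]
  [9] addr=0x146 blk=40 s=0: MISS | VC [53, 10, 42, 56]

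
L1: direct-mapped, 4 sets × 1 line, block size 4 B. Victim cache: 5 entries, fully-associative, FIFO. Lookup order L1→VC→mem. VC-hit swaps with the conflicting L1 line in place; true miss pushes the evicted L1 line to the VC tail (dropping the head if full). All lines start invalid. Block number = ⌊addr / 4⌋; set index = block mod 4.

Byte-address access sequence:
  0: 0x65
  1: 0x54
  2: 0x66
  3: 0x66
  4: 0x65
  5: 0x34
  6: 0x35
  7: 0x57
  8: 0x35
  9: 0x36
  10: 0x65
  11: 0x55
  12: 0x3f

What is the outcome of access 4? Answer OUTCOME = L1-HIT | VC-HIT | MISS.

  [0] addr=0x65 blk=25 s=1: MISS | VC []
  [1] addr=0x54 blk=21 s=1: MISS | VC [25]
  [2] addr=0x66 blk=25 s=1: VC-HIT | VC [21]
  [3] addr=0x66 blk=25 s=1: L1-HIT | VC [21]
  [4] addr=0x65 blk=25 s=1: L1-HIT | VC [21]
  [5] addr=0x34 blk=13 s=1: MISS | VC [21, 25]
  [6] addr=0x35 blk=13 s=1: L1-HIT | VC [21, 25]
  [7] addr=0x57 blk=21 s=1: VC-HIT | VC [13, 25]
  [8] addr=0x35 blk=13 s=1: VC-HIT | VC [21, 25]
  [9] addr=0x36 blk=13 s=1: L1-HIT | VC [21, 25]
  [10] addr=0x65 blk=25 s=1: VC-HIT | VC [21, 13]
  [11] addr=0x55 blk=21 s=1: VC-HIT | VC [25, 13]
  [12] addr=0x3f blk=15 s=3: MISS | VC [25, 13]

OUTCOME = L1-HIT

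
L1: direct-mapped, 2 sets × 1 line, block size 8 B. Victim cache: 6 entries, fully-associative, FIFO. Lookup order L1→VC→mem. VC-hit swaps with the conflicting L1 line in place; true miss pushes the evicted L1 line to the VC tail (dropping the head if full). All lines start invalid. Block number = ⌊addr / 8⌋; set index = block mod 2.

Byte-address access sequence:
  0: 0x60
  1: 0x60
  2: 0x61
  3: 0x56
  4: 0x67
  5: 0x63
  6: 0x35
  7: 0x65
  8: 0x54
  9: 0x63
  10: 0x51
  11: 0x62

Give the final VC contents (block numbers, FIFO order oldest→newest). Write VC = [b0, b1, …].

0: 0x60 (blk 12, set 0) → MISS  vc=[]
1: 0x60 (blk 12, set 0) → L1-HIT  vc=[]
2: 0x61 (blk 12, set 0) → L1-HIT  vc=[]
3: 0x56 (blk 10, set 0) → MISS  vc=[12]
4: 0x67 (blk 12, set 0) → VC-HIT  vc=[10]
5: 0x63 (blk 12, set 0) → L1-HIT  vc=[10]
6: 0x35 (blk 6, set 0) → MISS  vc=[10, 12]
7: 0x65 (blk 12, set 0) → VC-HIT  vc=[10, 6]
8: 0x54 (blk 10, set 0) → VC-HIT  vc=[12, 6]
9: 0x63 (blk 12, set 0) → VC-HIT  vc=[10, 6]
10: 0x51 (blk 10, set 0) → VC-HIT  vc=[12, 6]
11: 0x62 (blk 12, set 0) → VC-HIT  vc=[10, 6]

VC = [10, 6]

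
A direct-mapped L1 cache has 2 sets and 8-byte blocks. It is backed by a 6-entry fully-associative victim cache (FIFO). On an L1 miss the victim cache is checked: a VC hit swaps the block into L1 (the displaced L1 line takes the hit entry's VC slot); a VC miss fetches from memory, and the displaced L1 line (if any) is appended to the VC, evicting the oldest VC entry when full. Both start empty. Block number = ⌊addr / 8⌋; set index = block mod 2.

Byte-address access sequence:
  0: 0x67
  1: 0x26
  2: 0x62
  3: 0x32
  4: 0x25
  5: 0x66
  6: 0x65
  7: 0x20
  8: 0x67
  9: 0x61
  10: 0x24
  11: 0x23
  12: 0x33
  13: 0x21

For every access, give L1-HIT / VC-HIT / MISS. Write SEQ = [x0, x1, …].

#0 0x67→b12/s0 MISS; vc=[]
#1 0x26→b4/s0 MISS; vc=[12]
#2 0x62→b12/s0 VC-HIT; vc=[4]
#3 0x32→b6/s0 MISS; vc=[4,12]
#4 0x25→b4/s0 VC-HIT; vc=[6,12]
#5 0x66→b12/s0 VC-HIT; vc=[6,4]
#6 0x65→b12/s0 L1-HIT; vc=[6,4]
#7 0x20→b4/s0 VC-HIT; vc=[6,12]
#8 0x67→b12/s0 VC-HIT; vc=[6,4]
#9 0x61→b12/s0 L1-HIT; vc=[6,4]
#10 0x24→b4/s0 VC-HIT; vc=[6,12]
#11 0x23→b4/s0 L1-HIT; vc=[6,12]
#12 0x33→b6/s0 VC-HIT; vc=[4,12]
#13 0x21→b4/s0 VC-HIT; vc=[6,12]

SEQ = [MISS, MISS, VC-HIT, MISS, VC-HIT, VC-HIT, L1-HIT, VC-HIT, VC-HIT, L1-HIT, VC-HIT, L1-HIT, VC-HIT, VC-HIT]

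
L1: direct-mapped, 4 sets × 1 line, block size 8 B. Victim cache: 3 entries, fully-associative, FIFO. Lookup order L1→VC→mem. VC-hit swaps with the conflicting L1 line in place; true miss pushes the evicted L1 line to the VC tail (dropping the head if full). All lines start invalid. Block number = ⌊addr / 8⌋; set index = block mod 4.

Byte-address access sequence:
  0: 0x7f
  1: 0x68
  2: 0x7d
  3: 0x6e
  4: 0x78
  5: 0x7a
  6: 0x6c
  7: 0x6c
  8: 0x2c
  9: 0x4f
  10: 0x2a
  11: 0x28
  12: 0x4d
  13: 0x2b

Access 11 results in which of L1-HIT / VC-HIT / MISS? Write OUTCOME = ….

OUTCOME = L1-HIT

0: 0x7f (blk 15, set 3) → MISS  vc=[]
1: 0x68 (blk 13, set 1) → MISS  vc=[]
2: 0x7d (blk 15, set 3) → L1-HIT  vc=[]
3: 0x6e (blk 13, set 1) → L1-HIT  vc=[]
4: 0x78 (blk 15, set 3) → L1-HIT  vc=[]
5: 0x7a (blk 15, set 3) → L1-HIT  vc=[]
6: 0x6c (blk 13, set 1) → L1-HIT  vc=[]
7: 0x6c (blk 13, set 1) → L1-HIT  vc=[]
8: 0x2c (blk 5, set 1) → MISS  vc=[13]
9: 0x4f (blk 9, set 1) → MISS  vc=[13, 5]
10: 0x2a (blk 5, set 1) → VC-HIT  vc=[13, 9]
11: 0x28 (blk 5, set 1) → L1-HIT  vc=[13, 9]
12: 0x4d (blk 9, set 1) → VC-HIT  vc=[13, 5]
13: 0x2b (blk 5, set 1) → VC-HIT  vc=[13, 9]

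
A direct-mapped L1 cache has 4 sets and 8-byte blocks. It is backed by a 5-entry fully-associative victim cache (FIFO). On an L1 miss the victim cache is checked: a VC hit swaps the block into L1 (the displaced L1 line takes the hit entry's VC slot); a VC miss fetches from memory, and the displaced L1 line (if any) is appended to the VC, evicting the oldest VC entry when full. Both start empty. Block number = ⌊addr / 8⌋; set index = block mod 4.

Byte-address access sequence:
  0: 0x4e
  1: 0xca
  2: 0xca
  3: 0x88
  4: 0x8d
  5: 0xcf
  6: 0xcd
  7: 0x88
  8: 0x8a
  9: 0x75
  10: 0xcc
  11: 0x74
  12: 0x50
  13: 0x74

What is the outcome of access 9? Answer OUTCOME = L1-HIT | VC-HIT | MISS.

OUTCOME = MISS

#0 0x4e→b9/s1 MISS; vc=[]
#1 0xca→b25/s1 MISS; vc=[9]
#2 0xca→b25/s1 L1-HIT; vc=[9]
#3 0x88→b17/s1 MISS; vc=[9,25]
#4 0x8d→b17/s1 L1-HIT; vc=[9,25]
#5 0xcf→b25/s1 VC-HIT; vc=[9,17]
#6 0xcd→b25/s1 L1-HIT; vc=[9,17]
#7 0x88→b17/s1 VC-HIT; vc=[9,25]
#8 0x8a→b17/s1 L1-HIT; vc=[9,25]
#9 0x75→b14/s2 MISS; vc=[9,25]
#10 0xcc→b25/s1 VC-HIT; vc=[9,17]
#11 0x74→b14/s2 L1-HIT; vc=[9,17]
#12 0x50→b10/s2 MISS; vc=[9,17,14]
#13 0x74→b14/s2 VC-HIT; vc=[9,17,10]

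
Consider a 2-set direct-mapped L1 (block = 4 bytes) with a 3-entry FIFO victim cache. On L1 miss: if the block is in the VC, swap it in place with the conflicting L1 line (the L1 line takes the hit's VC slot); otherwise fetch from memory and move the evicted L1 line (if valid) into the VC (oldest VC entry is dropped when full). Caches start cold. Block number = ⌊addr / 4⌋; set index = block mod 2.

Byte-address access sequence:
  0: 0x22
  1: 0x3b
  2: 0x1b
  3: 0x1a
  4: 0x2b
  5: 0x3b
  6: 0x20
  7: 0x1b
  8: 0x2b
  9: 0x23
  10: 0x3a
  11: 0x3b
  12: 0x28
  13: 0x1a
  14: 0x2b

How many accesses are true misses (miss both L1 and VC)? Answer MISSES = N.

  [0] addr=0x22 blk=8 s=0: MISS | VC []
  [1] addr=0x3b blk=14 s=0: MISS | VC [8]
  [2] addr=0x1b blk=6 s=0: MISS | VC [8, 14]
  [3] addr=0x1a blk=6 s=0: L1-HIT | VC [8, 14]
  [4] addr=0x2b blk=10 s=0: MISS | VC [8, 14, 6]
  [5] addr=0x3b blk=14 s=0: VC-HIT | VC [8, 10, 6]
  [6] addr=0x20 blk=8 s=0: VC-HIT | VC [14, 10, 6]
  [7] addr=0x1b blk=6 s=0: VC-HIT | VC [14, 10, 8]
  [8] addr=0x2b blk=10 s=0: VC-HIT | VC [14, 6, 8]
  [9] addr=0x23 blk=8 s=0: VC-HIT | VC [14, 6, 10]
  [10] addr=0x3a blk=14 s=0: VC-HIT | VC [8, 6, 10]
  [11] addr=0x3b blk=14 s=0: L1-HIT | VC [8, 6, 10]
  [12] addr=0x28 blk=10 s=0: VC-HIT | VC [8, 6, 14]
  [13] addr=0x1a blk=6 s=0: VC-HIT | VC [8, 10, 14]
  [14] addr=0x2b blk=10 s=0: VC-HIT | VC [8, 6, 14]

MISSES = 4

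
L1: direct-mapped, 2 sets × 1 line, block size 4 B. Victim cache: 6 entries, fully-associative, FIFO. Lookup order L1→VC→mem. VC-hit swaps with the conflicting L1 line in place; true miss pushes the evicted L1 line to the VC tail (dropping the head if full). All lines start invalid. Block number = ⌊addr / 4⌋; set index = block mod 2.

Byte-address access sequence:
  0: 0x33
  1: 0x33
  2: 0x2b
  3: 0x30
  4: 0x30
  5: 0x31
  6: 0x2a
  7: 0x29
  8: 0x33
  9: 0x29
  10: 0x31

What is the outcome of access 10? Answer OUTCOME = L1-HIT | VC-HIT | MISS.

0: 0x33 (blk 12, set 0) → MISS  vc=[]
1: 0x33 (blk 12, set 0) → L1-HIT  vc=[]
2: 0x2b (blk 10, set 0) → MISS  vc=[12]
3: 0x30 (blk 12, set 0) → VC-HIT  vc=[10]
4: 0x30 (blk 12, set 0) → L1-HIT  vc=[10]
5: 0x31 (blk 12, set 0) → L1-HIT  vc=[10]
6: 0x2a (blk 10, set 0) → VC-HIT  vc=[12]
7: 0x29 (blk 10, set 0) → L1-HIT  vc=[12]
8: 0x33 (blk 12, set 0) → VC-HIT  vc=[10]
9: 0x29 (blk 10, set 0) → VC-HIT  vc=[12]
10: 0x31 (blk 12, set 0) → VC-HIT  vc=[10]

OUTCOME = VC-HIT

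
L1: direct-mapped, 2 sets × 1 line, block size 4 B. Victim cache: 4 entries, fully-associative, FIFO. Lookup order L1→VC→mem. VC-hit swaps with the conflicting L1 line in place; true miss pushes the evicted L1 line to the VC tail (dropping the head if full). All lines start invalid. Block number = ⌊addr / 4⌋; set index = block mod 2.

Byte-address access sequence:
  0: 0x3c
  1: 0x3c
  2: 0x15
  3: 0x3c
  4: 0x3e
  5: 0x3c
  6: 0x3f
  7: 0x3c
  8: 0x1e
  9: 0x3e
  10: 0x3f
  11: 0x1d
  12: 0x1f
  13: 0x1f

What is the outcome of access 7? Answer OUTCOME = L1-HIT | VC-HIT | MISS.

OUTCOME = L1-HIT

  [0] addr=0x3c blk=15 s=1: MISS | VC []
  [1] addr=0x3c blk=15 s=1: L1-HIT | VC []
  [2] addr=0x15 blk=5 s=1: MISS | VC [15]
  [3] addr=0x3c blk=15 s=1: VC-HIT | VC [5]
  [4] addr=0x3e blk=15 s=1: L1-HIT | VC [5]
  [5] addr=0x3c blk=15 s=1: L1-HIT | VC [5]
  [6] addr=0x3f blk=15 s=1: L1-HIT | VC [5]
  [7] addr=0x3c blk=15 s=1: L1-HIT | VC [5]
  [8] addr=0x1e blk=7 s=1: MISS | VC [5, 15]
  [9] addr=0x3e blk=15 s=1: VC-HIT | VC [5, 7]
  [10] addr=0x3f blk=15 s=1: L1-HIT | VC [5, 7]
  [11] addr=0x1d blk=7 s=1: VC-HIT | VC [5, 15]
  [12] addr=0x1f blk=7 s=1: L1-HIT | VC [5, 15]
  [13] addr=0x1f blk=7 s=1: L1-HIT | VC [5, 15]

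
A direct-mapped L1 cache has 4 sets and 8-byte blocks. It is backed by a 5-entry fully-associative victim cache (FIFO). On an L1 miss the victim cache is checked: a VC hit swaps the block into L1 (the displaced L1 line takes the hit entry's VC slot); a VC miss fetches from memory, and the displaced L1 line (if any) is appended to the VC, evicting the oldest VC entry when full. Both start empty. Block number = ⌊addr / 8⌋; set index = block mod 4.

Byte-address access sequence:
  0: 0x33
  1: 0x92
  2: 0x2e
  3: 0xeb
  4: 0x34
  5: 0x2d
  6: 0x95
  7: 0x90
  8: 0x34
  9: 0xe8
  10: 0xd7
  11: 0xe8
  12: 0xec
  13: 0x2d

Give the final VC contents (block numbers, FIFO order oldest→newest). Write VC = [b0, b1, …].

VC = [18, 29, 6]

#0 0x33→b6/s2 MISS; vc=[]
#1 0x92→b18/s2 MISS; vc=[6]
#2 0x2e→b5/s1 MISS; vc=[6]
#3 0xeb→b29/s1 MISS; vc=[6,5]
#4 0x34→b6/s2 VC-HIT; vc=[18,5]
#5 0x2d→b5/s1 VC-HIT; vc=[18,29]
#6 0x95→b18/s2 VC-HIT; vc=[6,29]
#7 0x90→b18/s2 L1-HIT; vc=[6,29]
#8 0x34→b6/s2 VC-HIT; vc=[18,29]
#9 0xe8→b29/s1 VC-HIT; vc=[18,5]
#10 0xd7→b26/s2 MISS; vc=[18,5,6]
#11 0xe8→b29/s1 L1-HIT; vc=[18,5,6]
#12 0xec→b29/s1 L1-HIT; vc=[18,5,6]
#13 0x2d→b5/s1 VC-HIT; vc=[18,29,6]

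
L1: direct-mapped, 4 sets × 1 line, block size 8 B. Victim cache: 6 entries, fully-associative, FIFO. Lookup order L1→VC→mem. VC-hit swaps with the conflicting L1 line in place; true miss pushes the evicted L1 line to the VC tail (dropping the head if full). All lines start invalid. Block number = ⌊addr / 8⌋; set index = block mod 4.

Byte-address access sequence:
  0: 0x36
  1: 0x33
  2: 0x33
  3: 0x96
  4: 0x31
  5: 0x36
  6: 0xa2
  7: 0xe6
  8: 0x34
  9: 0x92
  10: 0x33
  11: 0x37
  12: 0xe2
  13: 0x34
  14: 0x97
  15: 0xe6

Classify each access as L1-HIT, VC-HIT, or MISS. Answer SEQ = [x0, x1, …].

SEQ = [MISS, L1-HIT, L1-HIT, MISS, VC-HIT, L1-HIT, MISS, MISS, L1-HIT, VC-HIT, VC-HIT, L1-HIT, L1-HIT, L1-HIT, VC-HIT, L1-HIT]

#0 0x36→b6/s2 MISS; vc=[]
#1 0x33→b6/s2 L1-HIT; vc=[]
#2 0x33→b6/s2 L1-HIT; vc=[]
#3 0x96→b18/s2 MISS; vc=[6]
#4 0x31→b6/s2 VC-HIT; vc=[18]
#5 0x36→b6/s2 L1-HIT; vc=[18]
#6 0xa2→b20/s0 MISS; vc=[18]
#7 0xe6→b28/s0 MISS; vc=[18,20]
#8 0x34→b6/s2 L1-HIT; vc=[18,20]
#9 0x92→b18/s2 VC-HIT; vc=[6,20]
#10 0x33→b6/s2 VC-HIT; vc=[18,20]
#11 0x37→b6/s2 L1-HIT; vc=[18,20]
#12 0xe2→b28/s0 L1-HIT; vc=[18,20]
#13 0x34→b6/s2 L1-HIT; vc=[18,20]
#14 0x97→b18/s2 VC-HIT; vc=[6,20]
#15 0xe6→b28/s0 L1-HIT; vc=[6,20]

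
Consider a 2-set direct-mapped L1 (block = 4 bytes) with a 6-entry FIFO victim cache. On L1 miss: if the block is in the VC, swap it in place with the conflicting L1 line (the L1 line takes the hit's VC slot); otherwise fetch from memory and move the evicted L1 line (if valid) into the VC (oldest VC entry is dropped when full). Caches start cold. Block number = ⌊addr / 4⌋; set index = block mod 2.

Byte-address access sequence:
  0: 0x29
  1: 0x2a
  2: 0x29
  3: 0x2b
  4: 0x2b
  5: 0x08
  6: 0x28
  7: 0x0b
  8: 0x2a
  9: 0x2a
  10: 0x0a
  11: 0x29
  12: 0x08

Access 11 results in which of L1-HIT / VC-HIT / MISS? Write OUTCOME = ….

0: 0x29 (blk 10, set 0) → MISS  vc=[]
1: 0x2a (blk 10, set 0) → L1-HIT  vc=[]
2: 0x29 (blk 10, set 0) → L1-HIT  vc=[]
3: 0x2b (blk 10, set 0) → L1-HIT  vc=[]
4: 0x2b (blk 10, set 0) → L1-HIT  vc=[]
5: 0x8 (blk 2, set 0) → MISS  vc=[10]
6: 0x28 (blk 10, set 0) → VC-HIT  vc=[2]
7: 0xb (blk 2, set 0) → VC-HIT  vc=[10]
8: 0x2a (blk 10, set 0) → VC-HIT  vc=[2]
9: 0x2a (blk 10, set 0) → L1-HIT  vc=[2]
10: 0xa (blk 2, set 0) → VC-HIT  vc=[10]
11: 0x29 (blk 10, set 0) → VC-HIT  vc=[2]
12: 0x8 (blk 2, set 0) → VC-HIT  vc=[10]

OUTCOME = VC-HIT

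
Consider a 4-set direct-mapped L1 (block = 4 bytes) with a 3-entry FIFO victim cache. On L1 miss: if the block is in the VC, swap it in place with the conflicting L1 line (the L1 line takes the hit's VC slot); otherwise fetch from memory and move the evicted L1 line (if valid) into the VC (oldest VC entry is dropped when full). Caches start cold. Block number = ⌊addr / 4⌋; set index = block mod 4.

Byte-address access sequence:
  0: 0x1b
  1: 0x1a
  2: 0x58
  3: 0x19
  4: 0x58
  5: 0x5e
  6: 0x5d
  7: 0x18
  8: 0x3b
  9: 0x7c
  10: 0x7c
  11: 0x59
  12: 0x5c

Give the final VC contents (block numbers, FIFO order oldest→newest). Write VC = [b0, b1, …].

VC = [14, 6, 31]

0: 0x1b (blk 6, set 2) → MISS  vc=[]
1: 0x1a (blk 6, set 2) → L1-HIT  vc=[]
2: 0x58 (blk 22, set 2) → MISS  vc=[6]
3: 0x19 (blk 6, set 2) → VC-HIT  vc=[22]
4: 0x58 (blk 22, set 2) → VC-HIT  vc=[6]
5: 0x5e (blk 23, set 3) → MISS  vc=[6]
6: 0x5d (blk 23, set 3) → L1-HIT  vc=[6]
7: 0x18 (blk 6, set 2) → VC-HIT  vc=[22]
8: 0x3b (blk 14, set 2) → MISS  vc=[22, 6]
9: 0x7c (blk 31, set 3) → MISS  vc=[22, 6, 23]
10: 0x7c (blk 31, set 3) → L1-HIT  vc=[22, 6, 23]
11: 0x59 (blk 22, set 2) → VC-HIT  vc=[14, 6, 23]
12: 0x5c (blk 23, set 3) → VC-HIT  vc=[14, 6, 31]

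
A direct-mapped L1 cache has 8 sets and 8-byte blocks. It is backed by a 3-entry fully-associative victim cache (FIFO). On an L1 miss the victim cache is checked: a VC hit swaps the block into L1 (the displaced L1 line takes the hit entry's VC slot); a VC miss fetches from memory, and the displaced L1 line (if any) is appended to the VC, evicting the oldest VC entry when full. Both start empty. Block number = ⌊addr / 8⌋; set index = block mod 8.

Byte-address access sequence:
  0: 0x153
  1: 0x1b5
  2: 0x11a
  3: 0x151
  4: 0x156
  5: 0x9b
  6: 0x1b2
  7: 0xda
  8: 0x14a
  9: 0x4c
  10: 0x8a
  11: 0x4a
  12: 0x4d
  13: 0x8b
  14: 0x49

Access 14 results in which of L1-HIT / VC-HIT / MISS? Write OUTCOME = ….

  [0] addr=0x153 blk=42 s=2: MISS | VC []
  [1] addr=0x1b5 blk=54 s=6: MISS | VC []
  [2] addr=0x11a blk=35 s=3: MISS | VC []
  [3] addr=0x151 blk=42 s=2: L1-HIT | VC []
  [4] addr=0x156 blk=42 s=2: L1-HIT | VC []
  [5] addr=0x9b blk=19 s=3: MISS | VC [35]
  [6] addr=0x1b2 blk=54 s=6: L1-HIT | VC [35]
  [7] addr=0xda blk=27 s=3: MISS | VC [35, 19]
  [8] addr=0x14a blk=41 s=1: MISS | VC [35, 19]
  [9] addr=0x4c blk=9 s=1: MISS | VC [35, 19, 41]
  [10] addr=0x8a blk=17 s=1: MISS | VC [19, 41, 9]
  [11] addr=0x4a blk=9 s=1: VC-HIT | VC [19, 41, 17]
  [12] addr=0x4d blk=9 s=1: L1-HIT | VC [19, 41, 17]
  [13] addr=0x8b blk=17 s=1: VC-HIT | VC [19, 41, 9]
  [14] addr=0x49 blk=9 s=1: VC-HIT | VC [19, 41, 17]

OUTCOME = VC-HIT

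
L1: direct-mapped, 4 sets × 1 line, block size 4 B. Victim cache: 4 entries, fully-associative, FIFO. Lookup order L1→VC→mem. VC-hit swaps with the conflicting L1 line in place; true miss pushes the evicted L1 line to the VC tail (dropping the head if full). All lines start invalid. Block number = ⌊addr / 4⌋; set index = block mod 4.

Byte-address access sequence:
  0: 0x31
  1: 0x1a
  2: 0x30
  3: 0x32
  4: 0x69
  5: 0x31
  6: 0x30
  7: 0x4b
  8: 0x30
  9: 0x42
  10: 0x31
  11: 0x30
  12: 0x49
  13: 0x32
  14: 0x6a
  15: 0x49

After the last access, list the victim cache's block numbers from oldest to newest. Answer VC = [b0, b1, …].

0: 0x31 (blk 12, set 0) → MISS  vc=[]
1: 0x1a (blk 6, set 2) → MISS  vc=[]
2: 0x30 (blk 12, set 0) → L1-HIT  vc=[]
3: 0x32 (blk 12, set 0) → L1-HIT  vc=[]
4: 0x69 (blk 26, set 2) → MISS  vc=[6]
5: 0x31 (blk 12, set 0) → L1-HIT  vc=[6]
6: 0x30 (blk 12, set 0) → L1-HIT  vc=[6]
7: 0x4b (blk 18, set 2) → MISS  vc=[6, 26]
8: 0x30 (blk 12, set 0) → L1-HIT  vc=[6, 26]
9: 0x42 (blk 16, set 0) → MISS  vc=[6, 26, 12]
10: 0x31 (blk 12, set 0) → VC-HIT  vc=[6, 26, 16]
11: 0x30 (blk 12, set 0) → L1-HIT  vc=[6, 26, 16]
12: 0x49 (blk 18, set 2) → L1-HIT  vc=[6, 26, 16]
13: 0x32 (blk 12, set 0) → L1-HIT  vc=[6, 26, 16]
14: 0x6a (blk 26, set 2) → VC-HIT  vc=[6, 18, 16]
15: 0x49 (blk 18, set 2) → VC-HIT  vc=[6, 26, 16]

VC = [6, 26, 16]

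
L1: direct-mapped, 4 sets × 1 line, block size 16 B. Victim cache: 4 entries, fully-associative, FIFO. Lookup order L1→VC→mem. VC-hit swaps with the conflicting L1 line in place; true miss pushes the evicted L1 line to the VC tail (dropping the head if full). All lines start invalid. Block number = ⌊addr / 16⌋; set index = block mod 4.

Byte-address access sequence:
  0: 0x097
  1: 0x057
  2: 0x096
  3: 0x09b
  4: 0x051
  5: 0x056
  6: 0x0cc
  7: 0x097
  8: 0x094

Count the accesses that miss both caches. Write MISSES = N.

  [0] addr=0x97 blk=9 s=1: MISS | VC []
  [1] addr=0x57 blk=5 s=1: MISS | VC [9]
  [2] addr=0x96 blk=9 s=1: VC-HIT | VC [5]
  [3] addr=0x9b blk=9 s=1: L1-HIT | VC [5]
  [4] addr=0x51 blk=5 s=1: VC-HIT | VC [9]
  [5] addr=0x56 blk=5 s=1: L1-HIT | VC [9]
  [6] addr=0xcc blk=12 s=0: MISS | VC [9]
  [7] addr=0x97 blk=9 s=1: VC-HIT | VC [5]
  [8] addr=0x94 blk=9 s=1: L1-HIT | VC [5]

MISSES = 3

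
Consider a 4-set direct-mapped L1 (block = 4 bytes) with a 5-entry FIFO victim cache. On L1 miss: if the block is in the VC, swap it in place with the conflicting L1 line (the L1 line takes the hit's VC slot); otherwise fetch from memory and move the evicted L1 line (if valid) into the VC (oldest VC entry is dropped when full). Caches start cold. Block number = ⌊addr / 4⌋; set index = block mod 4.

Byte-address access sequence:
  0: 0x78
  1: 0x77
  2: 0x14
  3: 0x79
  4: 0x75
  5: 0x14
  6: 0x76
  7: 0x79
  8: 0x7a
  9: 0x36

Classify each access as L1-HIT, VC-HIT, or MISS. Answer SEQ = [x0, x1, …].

SEQ = [MISS, MISS, MISS, L1-HIT, VC-HIT, VC-HIT, VC-HIT, L1-HIT, L1-HIT, MISS]

  [0] addr=0x78 blk=30 s=2: MISS | VC []
  [1] addr=0x77 blk=29 s=1: MISS | VC []
  [2] addr=0x14 blk=5 s=1: MISS | VC [29]
  [3] addr=0x79 blk=30 s=2: L1-HIT | VC [29]
  [4] addr=0x75 blk=29 s=1: VC-HIT | VC [5]
  [5] addr=0x14 blk=5 s=1: VC-HIT | VC [29]
  [6] addr=0x76 blk=29 s=1: VC-HIT | VC [5]
  [7] addr=0x79 blk=30 s=2: L1-HIT | VC [5]
  [8] addr=0x7a blk=30 s=2: L1-HIT | VC [5]
  [9] addr=0x36 blk=13 s=1: MISS | VC [5, 29]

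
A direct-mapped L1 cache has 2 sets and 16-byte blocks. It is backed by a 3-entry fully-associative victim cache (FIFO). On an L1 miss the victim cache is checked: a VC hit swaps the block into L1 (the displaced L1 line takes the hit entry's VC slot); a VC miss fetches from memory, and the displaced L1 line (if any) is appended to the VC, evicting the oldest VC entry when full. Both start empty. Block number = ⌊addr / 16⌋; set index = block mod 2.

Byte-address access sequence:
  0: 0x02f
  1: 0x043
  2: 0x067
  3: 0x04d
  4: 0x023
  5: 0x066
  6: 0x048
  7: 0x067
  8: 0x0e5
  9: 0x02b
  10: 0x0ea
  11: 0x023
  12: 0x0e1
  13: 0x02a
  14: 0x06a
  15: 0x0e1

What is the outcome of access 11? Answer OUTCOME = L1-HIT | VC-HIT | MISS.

OUTCOME = VC-HIT

#0 0x2f→b2/s0 MISS; vc=[]
#1 0x43→b4/s0 MISS; vc=[2]
#2 0x67→b6/s0 MISS; vc=[2,4]
#3 0x4d→b4/s0 VC-HIT; vc=[2,6]
#4 0x23→b2/s0 VC-HIT; vc=[4,6]
#5 0x66→b6/s0 VC-HIT; vc=[4,2]
#6 0x48→b4/s0 VC-HIT; vc=[6,2]
#7 0x67→b6/s0 VC-HIT; vc=[4,2]
#8 0xe5→b14/s0 MISS; vc=[4,2,6]
#9 0x2b→b2/s0 VC-HIT; vc=[4,14,6]
#10 0xea→b14/s0 VC-HIT; vc=[4,2,6]
#11 0x23→b2/s0 VC-HIT; vc=[4,14,6]
#12 0xe1→b14/s0 VC-HIT; vc=[4,2,6]
#13 0x2a→b2/s0 VC-HIT; vc=[4,14,6]
#14 0x6a→b6/s0 VC-HIT; vc=[4,14,2]
#15 0xe1→b14/s0 VC-HIT; vc=[4,6,2]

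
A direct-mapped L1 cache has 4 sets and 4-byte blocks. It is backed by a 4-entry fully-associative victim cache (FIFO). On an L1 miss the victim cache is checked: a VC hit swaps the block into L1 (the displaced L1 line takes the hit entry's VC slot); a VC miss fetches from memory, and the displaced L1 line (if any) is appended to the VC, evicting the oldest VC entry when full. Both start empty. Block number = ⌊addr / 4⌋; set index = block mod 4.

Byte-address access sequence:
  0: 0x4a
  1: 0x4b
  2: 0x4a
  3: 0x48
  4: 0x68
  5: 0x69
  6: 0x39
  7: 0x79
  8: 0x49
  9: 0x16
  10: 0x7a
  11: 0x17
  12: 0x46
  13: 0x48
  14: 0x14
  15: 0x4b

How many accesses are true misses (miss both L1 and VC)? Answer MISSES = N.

MISSES = 6

#0 0x4a→b18/s2 MISS; vc=[]
#1 0x4b→b18/s2 L1-HIT; vc=[]
#2 0x4a→b18/s2 L1-HIT; vc=[]
#3 0x48→b18/s2 L1-HIT; vc=[]
#4 0x68→b26/s2 MISS; vc=[18]
#5 0x69→b26/s2 L1-HIT; vc=[18]
#6 0x39→b14/s2 MISS; vc=[18,26]
#7 0x79→b30/s2 MISS; vc=[18,26,14]
#8 0x49→b18/s2 VC-HIT; vc=[30,26,14]
#9 0x16→b5/s1 MISS; vc=[30,26,14]
#10 0x7a→b30/s2 VC-HIT; vc=[18,26,14]
#11 0x17→b5/s1 L1-HIT; vc=[18,26,14]
#12 0x46→b17/s1 MISS; vc=[18,26,14,5]
#13 0x48→b18/s2 VC-HIT; vc=[30,26,14,5]
#14 0x14→b5/s1 VC-HIT; vc=[30,26,14,17]
#15 0x4b→b18/s2 L1-HIT; vc=[30,26,14,17]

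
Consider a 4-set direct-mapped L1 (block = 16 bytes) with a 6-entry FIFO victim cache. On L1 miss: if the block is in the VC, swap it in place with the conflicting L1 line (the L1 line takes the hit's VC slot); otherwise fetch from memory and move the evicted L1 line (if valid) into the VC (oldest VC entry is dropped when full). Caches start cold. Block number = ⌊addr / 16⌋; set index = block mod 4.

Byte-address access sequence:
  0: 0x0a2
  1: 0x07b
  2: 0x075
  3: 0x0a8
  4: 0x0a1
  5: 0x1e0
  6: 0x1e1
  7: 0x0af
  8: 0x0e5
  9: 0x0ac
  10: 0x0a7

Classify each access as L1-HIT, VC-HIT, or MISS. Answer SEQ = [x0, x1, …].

SEQ = [MISS, MISS, L1-HIT, L1-HIT, L1-HIT, MISS, L1-HIT, VC-HIT, MISS, VC-HIT, L1-HIT]

0: 0xa2 (blk 10, set 2) → MISS  vc=[]
1: 0x7b (blk 7, set 3) → MISS  vc=[]
2: 0x75 (blk 7, set 3) → L1-HIT  vc=[]
3: 0xa8 (blk 10, set 2) → L1-HIT  vc=[]
4: 0xa1 (blk 10, set 2) → L1-HIT  vc=[]
5: 0x1e0 (blk 30, set 2) → MISS  vc=[10]
6: 0x1e1 (blk 30, set 2) → L1-HIT  vc=[10]
7: 0xaf (blk 10, set 2) → VC-HIT  vc=[30]
8: 0xe5 (blk 14, set 2) → MISS  vc=[30, 10]
9: 0xac (blk 10, set 2) → VC-HIT  vc=[30, 14]
10: 0xa7 (blk 10, set 2) → L1-HIT  vc=[30, 14]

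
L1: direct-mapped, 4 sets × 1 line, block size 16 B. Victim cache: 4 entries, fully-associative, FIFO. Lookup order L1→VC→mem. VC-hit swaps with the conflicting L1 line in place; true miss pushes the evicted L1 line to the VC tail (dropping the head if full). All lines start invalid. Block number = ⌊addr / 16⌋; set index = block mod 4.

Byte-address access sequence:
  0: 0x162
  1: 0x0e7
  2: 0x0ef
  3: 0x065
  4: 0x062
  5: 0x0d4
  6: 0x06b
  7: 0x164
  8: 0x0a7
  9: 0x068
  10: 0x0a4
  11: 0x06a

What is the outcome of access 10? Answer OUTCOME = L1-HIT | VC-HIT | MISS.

OUTCOME = VC-HIT

  [0] addr=0x162 blk=22 s=2: MISS | VC []
  [1] addr=0xe7 blk=14 s=2: MISS | VC [22]
  [2] addr=0xef blk=14 s=2: L1-HIT | VC [22]
  [3] addr=0x65 blk=6 s=2: MISS | VC [22, 14]
  [4] addr=0x62 blk=6 s=2: L1-HIT | VC [22, 14]
  [5] addr=0xd4 blk=13 s=1: MISS | VC [22, 14]
  [6] addr=0x6b blk=6 s=2: L1-HIT | VC [22, 14]
  [7] addr=0x164 blk=22 s=2: VC-HIT | VC [6, 14]
  [8] addr=0xa7 blk=10 s=2: MISS | VC [6, 14, 22]
  [9] addr=0x68 blk=6 s=2: VC-HIT | VC [10, 14, 22]
  [10] addr=0xa4 blk=10 s=2: VC-HIT | VC [6, 14, 22]
  [11] addr=0x6a blk=6 s=2: VC-HIT | VC [10, 14, 22]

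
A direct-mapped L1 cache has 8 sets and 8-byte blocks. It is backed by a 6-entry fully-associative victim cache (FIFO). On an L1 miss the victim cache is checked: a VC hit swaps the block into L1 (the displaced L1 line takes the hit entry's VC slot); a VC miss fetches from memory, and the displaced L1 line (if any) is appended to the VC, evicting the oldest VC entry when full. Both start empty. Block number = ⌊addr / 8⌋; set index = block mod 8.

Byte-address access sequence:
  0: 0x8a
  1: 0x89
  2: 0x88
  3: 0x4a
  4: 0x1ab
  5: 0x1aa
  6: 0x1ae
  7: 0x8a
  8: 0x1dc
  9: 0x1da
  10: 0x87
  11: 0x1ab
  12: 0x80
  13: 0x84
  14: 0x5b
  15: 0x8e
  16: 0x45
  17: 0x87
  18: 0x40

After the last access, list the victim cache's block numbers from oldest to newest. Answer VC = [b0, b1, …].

VC = [9, 59, 16]

#0 0x8a→b17/s1 MISS; vc=[]
#1 0x89→b17/s1 L1-HIT; vc=[]
#2 0x88→b17/s1 L1-HIT; vc=[]
#3 0x4a→b9/s1 MISS; vc=[17]
#4 0x1ab→b53/s5 MISS; vc=[17]
#5 0x1aa→b53/s5 L1-HIT; vc=[17]
#6 0x1ae→b53/s5 L1-HIT; vc=[17]
#7 0x8a→b17/s1 VC-HIT; vc=[9]
#8 0x1dc→b59/s3 MISS; vc=[9]
#9 0x1da→b59/s3 L1-HIT; vc=[9]
#10 0x87→b16/s0 MISS; vc=[9]
#11 0x1ab→b53/s5 L1-HIT; vc=[9]
#12 0x80→b16/s0 L1-HIT; vc=[9]
#13 0x84→b16/s0 L1-HIT; vc=[9]
#14 0x5b→b11/s3 MISS; vc=[9,59]
#15 0x8e→b17/s1 L1-HIT; vc=[9,59]
#16 0x45→b8/s0 MISS; vc=[9,59,16]
#17 0x87→b16/s0 VC-HIT; vc=[9,59,8]
#18 0x40→b8/s0 VC-HIT; vc=[9,59,16]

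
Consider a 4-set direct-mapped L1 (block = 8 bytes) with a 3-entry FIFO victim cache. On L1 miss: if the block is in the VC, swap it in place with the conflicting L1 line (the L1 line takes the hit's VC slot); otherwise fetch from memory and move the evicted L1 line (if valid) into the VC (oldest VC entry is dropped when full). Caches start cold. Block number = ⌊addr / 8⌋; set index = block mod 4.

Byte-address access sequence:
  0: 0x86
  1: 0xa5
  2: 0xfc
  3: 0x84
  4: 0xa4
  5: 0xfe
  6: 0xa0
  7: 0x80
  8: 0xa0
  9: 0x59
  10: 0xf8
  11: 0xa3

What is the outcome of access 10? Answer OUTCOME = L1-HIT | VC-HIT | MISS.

#0 0x86→b16/s0 MISS; vc=[]
#1 0xa5→b20/s0 MISS; vc=[16]
#2 0xfc→b31/s3 MISS; vc=[16]
#3 0x84→b16/s0 VC-HIT; vc=[20]
#4 0xa4→b20/s0 VC-HIT; vc=[16]
#5 0xfe→b31/s3 L1-HIT; vc=[16]
#6 0xa0→b20/s0 L1-HIT; vc=[16]
#7 0x80→b16/s0 VC-HIT; vc=[20]
#8 0xa0→b20/s0 VC-HIT; vc=[16]
#9 0x59→b11/s3 MISS; vc=[16,31]
#10 0xf8→b31/s3 VC-HIT; vc=[16,11]
#11 0xa3→b20/s0 L1-HIT; vc=[16,11]

OUTCOME = VC-HIT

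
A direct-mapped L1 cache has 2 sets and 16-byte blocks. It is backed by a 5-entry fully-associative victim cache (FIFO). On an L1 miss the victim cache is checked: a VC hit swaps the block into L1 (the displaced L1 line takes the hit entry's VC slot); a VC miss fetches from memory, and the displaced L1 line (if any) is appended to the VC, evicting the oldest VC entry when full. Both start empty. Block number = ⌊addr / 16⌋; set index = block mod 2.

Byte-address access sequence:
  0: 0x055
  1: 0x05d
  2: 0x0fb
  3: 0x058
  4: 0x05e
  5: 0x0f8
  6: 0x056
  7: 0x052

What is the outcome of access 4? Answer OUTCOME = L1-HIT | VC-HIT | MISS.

OUTCOME = L1-HIT

#0 0x55→b5/s1 MISS; vc=[]
#1 0x5d→b5/s1 L1-HIT; vc=[]
#2 0xfb→b15/s1 MISS; vc=[5]
#3 0x58→b5/s1 VC-HIT; vc=[15]
#4 0x5e→b5/s1 L1-HIT; vc=[15]
#5 0xf8→b15/s1 VC-HIT; vc=[5]
#6 0x56→b5/s1 VC-HIT; vc=[15]
#7 0x52→b5/s1 L1-HIT; vc=[15]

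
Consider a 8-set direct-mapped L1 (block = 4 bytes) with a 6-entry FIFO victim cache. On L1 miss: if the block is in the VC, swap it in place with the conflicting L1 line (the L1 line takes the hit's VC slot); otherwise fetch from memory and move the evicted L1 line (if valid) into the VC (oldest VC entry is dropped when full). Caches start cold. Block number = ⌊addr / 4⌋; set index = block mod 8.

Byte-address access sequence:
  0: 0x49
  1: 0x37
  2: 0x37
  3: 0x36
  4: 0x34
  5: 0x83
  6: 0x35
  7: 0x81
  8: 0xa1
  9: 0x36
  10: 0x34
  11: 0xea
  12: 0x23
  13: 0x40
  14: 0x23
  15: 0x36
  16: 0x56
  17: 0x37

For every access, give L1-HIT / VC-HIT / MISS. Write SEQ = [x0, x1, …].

SEQ = [MISS, MISS, L1-HIT, L1-HIT, L1-HIT, MISS, L1-HIT, L1-HIT, MISS, L1-HIT, L1-HIT, MISS, MISS, MISS, VC-HIT, L1-HIT, MISS, VC-HIT]

0: 0x49 (blk 18, set 2) → MISS  vc=[]
1: 0x37 (blk 13, set 5) → MISS  vc=[]
2: 0x37 (blk 13, set 5) → L1-HIT  vc=[]
3: 0x36 (blk 13, set 5) → L1-HIT  vc=[]
4: 0x34 (blk 13, set 5) → L1-HIT  vc=[]
5: 0x83 (blk 32, set 0) → MISS  vc=[]
6: 0x35 (blk 13, set 5) → L1-HIT  vc=[]
7: 0x81 (blk 32, set 0) → L1-HIT  vc=[]
8: 0xa1 (blk 40, set 0) → MISS  vc=[32]
9: 0x36 (blk 13, set 5) → L1-HIT  vc=[32]
10: 0x34 (blk 13, set 5) → L1-HIT  vc=[32]
11: 0xea (blk 58, set 2) → MISS  vc=[32, 18]
12: 0x23 (blk 8, set 0) → MISS  vc=[32, 18, 40]
13: 0x40 (blk 16, set 0) → MISS  vc=[32, 18, 40, 8]
14: 0x23 (blk 8, set 0) → VC-HIT  vc=[32, 18, 40, 16]
15: 0x36 (blk 13, set 5) → L1-HIT  vc=[32, 18, 40, 16]
16: 0x56 (blk 21, set 5) → MISS  vc=[32, 18, 40, 16, 13]
17: 0x37 (blk 13, set 5) → VC-HIT  vc=[32, 18, 40, 16, 21]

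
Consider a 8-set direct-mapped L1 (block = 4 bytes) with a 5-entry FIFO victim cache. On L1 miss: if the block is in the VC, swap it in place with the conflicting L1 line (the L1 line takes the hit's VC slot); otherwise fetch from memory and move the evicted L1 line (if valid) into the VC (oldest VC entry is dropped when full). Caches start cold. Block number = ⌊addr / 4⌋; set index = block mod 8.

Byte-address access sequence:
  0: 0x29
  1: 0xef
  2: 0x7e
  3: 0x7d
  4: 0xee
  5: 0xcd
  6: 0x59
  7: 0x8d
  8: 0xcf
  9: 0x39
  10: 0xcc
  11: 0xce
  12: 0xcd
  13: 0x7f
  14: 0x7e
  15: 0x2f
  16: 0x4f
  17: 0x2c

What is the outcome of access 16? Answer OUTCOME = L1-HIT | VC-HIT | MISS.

#0 0x29→b10/s2 MISS; vc=[]
#1 0xef→b59/s3 MISS; vc=[]
#2 0x7e→b31/s7 MISS; vc=[]
#3 0x7d→b31/s7 L1-HIT; vc=[]
#4 0xee→b59/s3 L1-HIT; vc=[]
#5 0xcd→b51/s3 MISS; vc=[59]
#6 0x59→b22/s6 MISS; vc=[59]
#7 0x8d→b35/s3 MISS; vc=[59,51]
#8 0xcf→b51/s3 VC-HIT; vc=[59,35]
#9 0x39→b14/s6 MISS; vc=[59,35,22]
#10 0xcc→b51/s3 L1-HIT; vc=[59,35,22]
#11 0xce→b51/s3 L1-HIT; vc=[59,35,22]
#12 0xcd→b51/s3 L1-HIT; vc=[59,35,22]
#13 0x7f→b31/s7 L1-HIT; vc=[59,35,22]
#14 0x7e→b31/s7 L1-HIT; vc=[59,35,22]
#15 0x2f→b11/s3 MISS; vc=[59,35,22,51]
#16 0x4f→b19/s3 MISS; vc=[59,35,22,51,11]
#17 0x2c→b11/s3 VC-HIT; vc=[59,35,22,51,19]

OUTCOME = MISS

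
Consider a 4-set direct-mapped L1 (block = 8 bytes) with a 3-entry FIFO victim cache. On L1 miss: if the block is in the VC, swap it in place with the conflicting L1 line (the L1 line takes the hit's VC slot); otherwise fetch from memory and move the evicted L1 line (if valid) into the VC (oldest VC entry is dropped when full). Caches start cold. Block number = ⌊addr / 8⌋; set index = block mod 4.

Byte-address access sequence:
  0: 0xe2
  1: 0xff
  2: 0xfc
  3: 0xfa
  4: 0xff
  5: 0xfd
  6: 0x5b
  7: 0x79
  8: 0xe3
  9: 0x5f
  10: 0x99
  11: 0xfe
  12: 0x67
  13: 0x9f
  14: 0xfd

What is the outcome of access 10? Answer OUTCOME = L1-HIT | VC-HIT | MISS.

OUTCOME = MISS

  [0] addr=0xe2 blk=28 s=0: MISS | VC []
  [1] addr=0xff blk=31 s=3: MISS | VC []
  [2] addr=0xfc blk=31 s=3: L1-HIT | VC []
  [3] addr=0xfa blk=31 s=3: L1-HIT | VC []
  [4] addr=0xff blk=31 s=3: L1-HIT | VC []
  [5] addr=0xfd blk=31 s=3: L1-HIT | VC []
  [6] addr=0x5b blk=11 s=3: MISS | VC [31]
  [7] addr=0x79 blk=15 s=3: MISS | VC [31, 11]
  [8] addr=0xe3 blk=28 s=0: L1-HIT | VC [31, 11]
  [9] addr=0x5f blk=11 s=3: VC-HIT | VC [31, 15]
  [10] addr=0x99 blk=19 s=3: MISS | VC [31, 15, 11]
  [11] addr=0xfe blk=31 s=3: VC-HIT | VC [19, 15, 11]
  [12] addr=0x67 blk=12 s=0: MISS | VC [15, 11, 28]
  [13] addr=0x9f blk=19 s=3: MISS | VC [11, 28, 31]
  [14] addr=0xfd blk=31 s=3: VC-HIT | VC [11, 28, 19]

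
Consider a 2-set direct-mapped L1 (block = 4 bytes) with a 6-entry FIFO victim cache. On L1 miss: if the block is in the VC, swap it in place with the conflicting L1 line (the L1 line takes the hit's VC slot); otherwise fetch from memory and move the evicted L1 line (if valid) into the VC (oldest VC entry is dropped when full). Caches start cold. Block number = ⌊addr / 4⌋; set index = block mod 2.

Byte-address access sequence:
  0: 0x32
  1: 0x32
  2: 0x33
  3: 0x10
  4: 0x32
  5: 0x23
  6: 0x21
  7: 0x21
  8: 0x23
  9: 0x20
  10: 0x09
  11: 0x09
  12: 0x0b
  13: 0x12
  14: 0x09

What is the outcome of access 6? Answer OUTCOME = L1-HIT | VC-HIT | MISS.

#0 0x32→b12/s0 MISS; vc=[]
#1 0x32→b12/s0 L1-HIT; vc=[]
#2 0x33→b12/s0 L1-HIT; vc=[]
#3 0x10→b4/s0 MISS; vc=[12]
#4 0x32→b12/s0 VC-HIT; vc=[4]
#5 0x23→b8/s0 MISS; vc=[4,12]
#6 0x21→b8/s0 L1-HIT; vc=[4,12]
#7 0x21→b8/s0 L1-HIT; vc=[4,12]
#8 0x23→b8/s0 L1-HIT; vc=[4,12]
#9 0x20→b8/s0 L1-HIT; vc=[4,12]
#10 0x9→b2/s0 MISS; vc=[4,12,8]
#11 0x9→b2/s0 L1-HIT; vc=[4,12,8]
#12 0xb→b2/s0 L1-HIT; vc=[4,12,8]
#13 0x12→b4/s0 VC-HIT; vc=[2,12,8]
#14 0x9→b2/s0 VC-HIT; vc=[4,12,8]

OUTCOME = L1-HIT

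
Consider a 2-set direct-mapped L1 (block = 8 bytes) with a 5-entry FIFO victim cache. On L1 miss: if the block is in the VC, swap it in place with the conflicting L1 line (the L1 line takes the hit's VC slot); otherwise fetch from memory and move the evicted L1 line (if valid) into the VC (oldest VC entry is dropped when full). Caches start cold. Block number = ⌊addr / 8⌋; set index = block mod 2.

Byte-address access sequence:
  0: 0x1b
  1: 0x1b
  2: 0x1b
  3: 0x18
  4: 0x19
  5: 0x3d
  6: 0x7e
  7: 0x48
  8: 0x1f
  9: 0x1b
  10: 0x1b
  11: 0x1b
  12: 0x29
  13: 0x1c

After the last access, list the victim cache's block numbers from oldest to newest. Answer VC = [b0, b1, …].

#0 0x1b→b3/s1 MISS; vc=[]
#1 0x1b→b3/s1 L1-HIT; vc=[]
#2 0x1b→b3/s1 L1-HIT; vc=[]
#3 0x18→b3/s1 L1-HIT; vc=[]
#4 0x19→b3/s1 L1-HIT; vc=[]
#5 0x3d→b7/s1 MISS; vc=[3]
#6 0x7e→b15/s1 MISS; vc=[3,7]
#7 0x48→b9/s1 MISS; vc=[3,7,15]
#8 0x1f→b3/s1 VC-HIT; vc=[9,7,15]
#9 0x1b→b3/s1 L1-HIT; vc=[9,7,15]
#10 0x1b→b3/s1 L1-HIT; vc=[9,7,15]
#11 0x1b→b3/s1 L1-HIT; vc=[9,7,15]
#12 0x29→b5/s1 MISS; vc=[9,7,15,3]
#13 0x1c→b3/s1 VC-HIT; vc=[9,7,15,5]

VC = [9, 7, 15, 5]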